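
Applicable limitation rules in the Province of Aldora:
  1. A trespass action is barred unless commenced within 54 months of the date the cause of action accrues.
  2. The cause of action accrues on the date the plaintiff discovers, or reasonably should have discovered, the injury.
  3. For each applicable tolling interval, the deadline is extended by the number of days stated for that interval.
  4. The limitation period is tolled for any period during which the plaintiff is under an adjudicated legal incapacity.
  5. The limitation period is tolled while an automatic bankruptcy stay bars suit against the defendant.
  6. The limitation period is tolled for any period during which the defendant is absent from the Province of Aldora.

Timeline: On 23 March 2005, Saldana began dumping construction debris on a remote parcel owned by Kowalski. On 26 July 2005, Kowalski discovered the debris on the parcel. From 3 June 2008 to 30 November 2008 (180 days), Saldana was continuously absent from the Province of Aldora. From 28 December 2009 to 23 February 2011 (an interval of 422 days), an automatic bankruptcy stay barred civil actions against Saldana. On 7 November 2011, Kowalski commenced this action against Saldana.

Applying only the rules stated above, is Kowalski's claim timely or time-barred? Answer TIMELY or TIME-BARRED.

The claim did not accrue until Kowalski discovered the injury on 26 July 2005; the 23 March 2005 act date does not start the clock under the stated rule.
The untolled deadline — 54 months after 26 July 2005 — is 26 January 2010.
The defendant's absence from the jurisdiction from 3 June 2008 to 30 November 2008 tolled the period for 180 days, extending the deadline to 25 July 2010.
Because the automatic bankruptcy stay ran from 28 December 2009 to 23 February 2011, the deadline is extended by 422 days to 20 September 2011.
Kowalski filed on 7 November 2011, after the 20 September 2011 deadline, so the action is time-barred.

TIME-BARRED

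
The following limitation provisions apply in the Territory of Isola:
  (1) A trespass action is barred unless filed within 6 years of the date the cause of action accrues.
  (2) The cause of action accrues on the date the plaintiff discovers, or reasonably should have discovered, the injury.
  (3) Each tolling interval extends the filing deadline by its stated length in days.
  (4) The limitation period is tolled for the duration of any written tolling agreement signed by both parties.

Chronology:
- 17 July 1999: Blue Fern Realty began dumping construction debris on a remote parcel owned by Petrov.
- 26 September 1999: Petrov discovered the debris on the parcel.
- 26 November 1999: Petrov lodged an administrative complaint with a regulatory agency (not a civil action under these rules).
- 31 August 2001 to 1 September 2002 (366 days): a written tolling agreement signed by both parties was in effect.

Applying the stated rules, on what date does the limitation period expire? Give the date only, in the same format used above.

27 September 2006

Under the discovery rule, the claim accrued on 26 September 1999, when Petrov discovered the injury — not on the 17 July 1999 date of the underlying act.
Adding the 6 years base period to 26 September 1999 gives a deadline of 26 September 2005, before any tolling.
Because the written tolling agreement ran from 31 August 2001 to 1 September 2002, the deadline is extended by 366 days to 27 September 2006.
The other events in the timeline have no effect on the limitation period under the stated rules.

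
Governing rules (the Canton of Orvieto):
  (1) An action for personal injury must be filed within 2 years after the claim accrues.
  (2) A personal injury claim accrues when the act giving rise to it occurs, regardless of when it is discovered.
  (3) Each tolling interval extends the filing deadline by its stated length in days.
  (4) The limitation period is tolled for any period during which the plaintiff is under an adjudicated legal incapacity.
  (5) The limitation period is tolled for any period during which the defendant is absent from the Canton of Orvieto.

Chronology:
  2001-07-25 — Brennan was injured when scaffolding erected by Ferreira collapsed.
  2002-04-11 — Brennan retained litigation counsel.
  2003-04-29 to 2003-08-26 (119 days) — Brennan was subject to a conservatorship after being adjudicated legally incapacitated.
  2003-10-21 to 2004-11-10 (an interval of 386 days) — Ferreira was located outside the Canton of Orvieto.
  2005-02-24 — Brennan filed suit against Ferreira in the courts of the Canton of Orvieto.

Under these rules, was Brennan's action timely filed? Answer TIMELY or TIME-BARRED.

TIME-BARRED

The claim accrued on 2001-07-25, the date of the act.
2 years from 2001-07-25 is 2003-07-25.
Because the plaintiff's legal incapacity ran from 2003-04-29 to 2003-08-26, the deadline is extended by 119 days to 2003-11-21.
Because the defendant's absence from the jurisdiction ran from 2003-10-21 to 2004-11-10, the deadline is extended by 386 days to 2004-12-11.
None of the other events listed affects the running of the period under the stated rules.
Brennan filed on 2005-02-24, after the 2004-12-11 deadline, so the action is time-barred.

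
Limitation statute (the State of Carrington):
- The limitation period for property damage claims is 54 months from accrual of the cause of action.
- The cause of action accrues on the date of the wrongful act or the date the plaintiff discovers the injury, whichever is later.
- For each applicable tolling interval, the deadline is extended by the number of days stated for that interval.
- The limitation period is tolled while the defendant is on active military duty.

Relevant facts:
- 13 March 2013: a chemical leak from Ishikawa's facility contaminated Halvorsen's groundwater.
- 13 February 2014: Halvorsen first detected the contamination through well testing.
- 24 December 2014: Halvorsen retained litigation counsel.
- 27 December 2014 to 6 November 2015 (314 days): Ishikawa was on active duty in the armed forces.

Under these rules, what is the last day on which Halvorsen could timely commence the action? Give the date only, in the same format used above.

The claim accrued on 13 February 2014 — the later of the 13 March 2013 act and the 13 February 2014 discovery.
Adding the 54 months base period to 13 February 2014 gives a deadline of 13 August 2018, before any tolling.
Because the defendant's active military service ran from 27 December 2014 to 6 November 2015, the deadline is extended by 314 days to 23 June 2019.
None of the other events listed affects the running of the period under the stated rules.

23 June 2019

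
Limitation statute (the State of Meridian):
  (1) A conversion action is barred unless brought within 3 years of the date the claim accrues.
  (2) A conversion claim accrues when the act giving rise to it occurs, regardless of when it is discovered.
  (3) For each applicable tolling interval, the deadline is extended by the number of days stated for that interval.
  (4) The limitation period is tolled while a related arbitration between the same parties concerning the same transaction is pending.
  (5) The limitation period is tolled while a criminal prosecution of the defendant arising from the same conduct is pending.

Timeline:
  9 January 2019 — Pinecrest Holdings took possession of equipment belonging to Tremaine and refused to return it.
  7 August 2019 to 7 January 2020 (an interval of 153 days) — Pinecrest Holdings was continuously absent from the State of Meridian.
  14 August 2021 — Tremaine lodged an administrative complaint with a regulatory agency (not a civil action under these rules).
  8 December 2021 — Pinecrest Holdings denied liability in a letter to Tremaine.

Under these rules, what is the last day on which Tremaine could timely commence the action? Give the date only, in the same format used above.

The limitation period began to run on 9 January 2019.
The untolled deadline — 3 years after 9 January 2019 — is 9 January 2022.
No stated provision tolls the period for the defendant's absence, so the interval from 7 August 2019 to 7 January 2020 has no effect on the deadline.
None of the other events listed affects the running of the period under the stated rules.

9 January 2022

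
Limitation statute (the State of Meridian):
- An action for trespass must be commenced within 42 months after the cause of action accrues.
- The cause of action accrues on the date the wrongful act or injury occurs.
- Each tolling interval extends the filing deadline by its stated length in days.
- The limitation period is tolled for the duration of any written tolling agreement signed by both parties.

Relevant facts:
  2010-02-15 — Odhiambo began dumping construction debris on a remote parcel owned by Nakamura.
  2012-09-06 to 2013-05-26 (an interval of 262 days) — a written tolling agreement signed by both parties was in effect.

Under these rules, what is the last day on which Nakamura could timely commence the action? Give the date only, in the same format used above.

2014-05-04

The cause of action accrued on 2010-02-15, the date of the act.
The untolled deadline — 42 months after 2010-02-15 — is 2013-08-15.
The written tolling agreement from 2012-09-06 to 2013-05-26 tolled the period for 262 days, extending the deadline to 2014-05-04.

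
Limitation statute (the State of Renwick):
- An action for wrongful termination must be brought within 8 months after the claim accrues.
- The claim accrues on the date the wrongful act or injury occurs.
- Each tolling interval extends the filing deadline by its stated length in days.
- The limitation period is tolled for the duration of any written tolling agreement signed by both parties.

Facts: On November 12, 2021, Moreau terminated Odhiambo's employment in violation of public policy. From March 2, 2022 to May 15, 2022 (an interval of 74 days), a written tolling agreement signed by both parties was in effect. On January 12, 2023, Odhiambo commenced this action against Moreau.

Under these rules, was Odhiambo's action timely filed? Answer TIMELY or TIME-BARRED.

TIME-BARRED

The claim accrued on November 12, 2021, the date of the act.
8 months from November 12, 2021 is July 12, 2022.
The written tolling agreement from March 2, 2022 to May 15, 2022 tolled the period for 74 days, extending the deadline to September 24, 2022.
Odhiambo filed on January 12, 2023, after the September 24, 2022 deadline, so the action is time-barred.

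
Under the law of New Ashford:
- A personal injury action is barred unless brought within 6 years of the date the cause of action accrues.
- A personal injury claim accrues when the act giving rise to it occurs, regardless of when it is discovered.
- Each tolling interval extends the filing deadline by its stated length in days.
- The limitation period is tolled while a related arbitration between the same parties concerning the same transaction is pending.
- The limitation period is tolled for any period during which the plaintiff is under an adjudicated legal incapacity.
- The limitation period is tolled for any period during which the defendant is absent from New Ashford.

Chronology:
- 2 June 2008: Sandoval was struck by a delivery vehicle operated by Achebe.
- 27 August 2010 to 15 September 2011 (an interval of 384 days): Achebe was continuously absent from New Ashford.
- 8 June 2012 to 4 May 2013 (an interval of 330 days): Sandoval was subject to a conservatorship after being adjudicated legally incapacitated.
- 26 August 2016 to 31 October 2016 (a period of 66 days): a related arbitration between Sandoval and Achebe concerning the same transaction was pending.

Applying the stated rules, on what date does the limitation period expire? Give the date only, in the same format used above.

The claim accrued on 2 June 2008, when the wrongful act occurred.
6 years from 2 June 2008 is 2 June 2014.
The defendant's absence from the jurisdiction from 27 August 2010 to 15 September 2011 tolled the period for 384 days, extending the deadline to 21 June 2015.
The period was tolled for 330 days by the plaintiff's legal incapacity (8 June 2012 to 4 May 2013), pushing the deadline to 16 May 2016.
The pending related arbitration starting 26 August 2016 came too late — the period had run on 16 May 2016 — and so does not extend the deadline.

16 May 2016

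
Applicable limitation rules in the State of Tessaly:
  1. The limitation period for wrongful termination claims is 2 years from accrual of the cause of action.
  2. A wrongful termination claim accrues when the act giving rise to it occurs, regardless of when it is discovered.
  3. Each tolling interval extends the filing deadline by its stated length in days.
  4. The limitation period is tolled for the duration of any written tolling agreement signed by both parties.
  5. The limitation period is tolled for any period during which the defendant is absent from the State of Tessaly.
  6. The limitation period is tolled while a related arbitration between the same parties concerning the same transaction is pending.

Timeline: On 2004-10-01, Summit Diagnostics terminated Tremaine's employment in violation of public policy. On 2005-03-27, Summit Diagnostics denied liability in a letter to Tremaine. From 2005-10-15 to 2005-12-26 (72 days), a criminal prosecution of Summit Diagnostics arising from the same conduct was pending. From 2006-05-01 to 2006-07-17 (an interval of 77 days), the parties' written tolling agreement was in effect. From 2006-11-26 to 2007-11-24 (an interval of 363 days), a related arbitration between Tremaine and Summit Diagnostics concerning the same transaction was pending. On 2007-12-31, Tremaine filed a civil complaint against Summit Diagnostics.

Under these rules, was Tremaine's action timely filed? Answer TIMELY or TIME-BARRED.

TIME-BARRED

The claim accrued on 2004-10-01, when the wrongful act occurred.
Adding the 2 years base period to 2004-10-01 gives a deadline of 2006-10-01, before any tolling.
Because the written tolling agreement ran from 2006-05-01 to 2006-07-17, the deadline is extended by 77 days to 2006-12-17.
The period was tolled for 363 days by the pending related arbitration (2006-11-26 to 2007-11-24), pushing the deadline to 2007-12-15.
No stated provision tolls the period for a criminal prosecution, so the interval from 2005-10-15 to 2005-12-26 has no effect on the deadline.
The other events in the timeline have no effect on the limitation period under the stated rules.
Tremaine filed on 2007-12-31, after the 2007-12-15 deadline, so the action is time-barred.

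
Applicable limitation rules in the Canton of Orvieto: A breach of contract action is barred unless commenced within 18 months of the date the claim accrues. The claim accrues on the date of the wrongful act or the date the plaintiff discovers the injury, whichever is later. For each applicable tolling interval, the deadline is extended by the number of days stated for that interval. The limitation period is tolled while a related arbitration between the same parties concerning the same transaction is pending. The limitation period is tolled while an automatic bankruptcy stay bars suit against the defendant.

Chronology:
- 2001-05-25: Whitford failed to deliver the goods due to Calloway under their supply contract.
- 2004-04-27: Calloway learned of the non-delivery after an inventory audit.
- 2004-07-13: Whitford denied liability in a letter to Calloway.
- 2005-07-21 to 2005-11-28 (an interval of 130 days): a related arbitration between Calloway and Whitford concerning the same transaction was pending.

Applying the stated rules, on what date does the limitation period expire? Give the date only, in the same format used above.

Because discovery on 2004-04-27 post-dates the 2001-05-25 act, accrual under the later-of rule falls on 2004-04-27.
The untolled deadline — 18 months after 2004-04-27 — is 2005-10-27.
The pending related arbitration from 2005-07-21 to 2005-11-28 tolled the period for 130 days, extending the deadline to 2006-03-06.
Nothing else in the chronology tolls or restarts the period.

2006-03-06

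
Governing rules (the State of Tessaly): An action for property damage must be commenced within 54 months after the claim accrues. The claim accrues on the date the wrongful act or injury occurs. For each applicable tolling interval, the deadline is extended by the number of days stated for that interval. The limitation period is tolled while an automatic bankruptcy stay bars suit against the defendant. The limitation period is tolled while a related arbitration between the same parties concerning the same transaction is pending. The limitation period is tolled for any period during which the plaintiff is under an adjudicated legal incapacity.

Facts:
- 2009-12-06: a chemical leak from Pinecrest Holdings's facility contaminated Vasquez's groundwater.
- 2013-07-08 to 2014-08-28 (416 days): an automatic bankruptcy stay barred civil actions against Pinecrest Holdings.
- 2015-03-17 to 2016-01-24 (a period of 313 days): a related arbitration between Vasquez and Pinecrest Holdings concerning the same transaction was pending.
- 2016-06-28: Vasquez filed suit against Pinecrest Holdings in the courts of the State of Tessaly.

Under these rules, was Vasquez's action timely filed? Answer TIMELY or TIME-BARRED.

The claim accrued on 2009-12-06, the date of the act.
Adding the 54 months base period to 2009-12-06 gives a deadline of 2014-06-06, before any tolling.
The period was tolled for 416 days by the automatic bankruptcy stay (2013-07-08 to 2014-08-28), pushing the deadline to 2015-07-27.
The pending related arbitration from 2015-03-17 to 2016-01-24 tolled the period for 313 days, extending the deadline to 2016-06-04.
Filing on 2016-06-28 missed the 2016-06-04 deadline — the action is time-barred.

TIME-BARRED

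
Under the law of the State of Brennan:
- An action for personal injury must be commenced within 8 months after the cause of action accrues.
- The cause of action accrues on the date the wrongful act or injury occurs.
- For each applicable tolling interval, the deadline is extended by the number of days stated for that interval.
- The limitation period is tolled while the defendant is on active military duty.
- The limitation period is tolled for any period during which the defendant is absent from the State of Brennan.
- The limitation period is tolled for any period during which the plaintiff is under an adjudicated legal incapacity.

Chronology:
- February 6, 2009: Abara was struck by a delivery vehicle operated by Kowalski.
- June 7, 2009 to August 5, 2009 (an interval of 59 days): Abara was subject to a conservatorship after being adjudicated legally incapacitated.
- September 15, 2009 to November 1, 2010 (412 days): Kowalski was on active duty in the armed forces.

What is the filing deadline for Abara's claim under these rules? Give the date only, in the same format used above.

The claim accrued on February 6, 2009, when the wrongful act occurred.
Adding the 8 months base period to February 6, 2009 gives a deadline of October 6, 2009, before any tolling.
The plaintiff's legal incapacity from June 7, 2009 to August 5, 2009 tolled the period for 59 days, extending the deadline to December 4, 2009.
Because the defendant's active military service ran from September 15, 2009 to November 1, 2010, the deadline is extended by 412 days to January 20, 2011.

January 20, 2011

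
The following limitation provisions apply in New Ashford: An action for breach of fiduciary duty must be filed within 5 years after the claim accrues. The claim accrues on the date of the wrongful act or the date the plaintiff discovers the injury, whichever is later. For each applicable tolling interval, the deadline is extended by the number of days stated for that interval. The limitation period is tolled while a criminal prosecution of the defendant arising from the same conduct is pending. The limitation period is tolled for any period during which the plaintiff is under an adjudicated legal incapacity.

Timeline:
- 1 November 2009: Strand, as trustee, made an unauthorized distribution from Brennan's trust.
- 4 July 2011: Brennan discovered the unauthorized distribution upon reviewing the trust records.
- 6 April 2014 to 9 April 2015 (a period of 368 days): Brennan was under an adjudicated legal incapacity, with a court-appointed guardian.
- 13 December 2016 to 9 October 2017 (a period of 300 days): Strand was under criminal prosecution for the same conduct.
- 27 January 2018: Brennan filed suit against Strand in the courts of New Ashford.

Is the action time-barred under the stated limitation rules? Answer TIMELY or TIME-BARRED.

TIMELY

Because discovery on 4 July 2011 post-dates the 1 November 2009 act, accrual under the later-of rule falls on 4 July 2011.
5 years from 4 July 2011 is 4 July 2016.
The period was tolled for 368 days by the plaintiff's legal incapacity (6 April 2014 to 9 April 2015), pushing the deadline to 7 July 2017.
The period was tolled for 300 days by the pending criminal prosecution (13 December 2016 to 9 October 2017), pushing the deadline to 3 May 2018.
Brennan filed on 27 January 2018, before the 3 May 2018 deadline, so the action is timely.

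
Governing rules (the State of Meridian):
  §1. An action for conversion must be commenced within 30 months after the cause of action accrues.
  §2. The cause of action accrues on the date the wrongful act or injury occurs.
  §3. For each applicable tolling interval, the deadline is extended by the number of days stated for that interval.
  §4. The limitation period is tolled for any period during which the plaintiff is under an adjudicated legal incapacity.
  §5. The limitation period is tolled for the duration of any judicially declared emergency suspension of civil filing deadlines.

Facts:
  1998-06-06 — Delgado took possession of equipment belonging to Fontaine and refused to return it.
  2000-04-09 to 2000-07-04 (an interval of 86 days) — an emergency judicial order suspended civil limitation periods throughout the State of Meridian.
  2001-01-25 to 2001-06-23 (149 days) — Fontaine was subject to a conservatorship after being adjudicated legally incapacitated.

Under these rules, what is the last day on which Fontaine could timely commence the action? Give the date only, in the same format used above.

2001-07-29

The cause of action accrued on 1998-06-06, the date of the act.
The untolled deadline — 30 months after 1998-06-06 — is 2000-12-06.
The emergency suspension of filing deadlines from 2000-04-09 to 2000-07-04 tolled the period for 86 days, extending the deadline to 2001-03-02.
The period was tolled for 149 days by the plaintiff's legal incapacity (2001-01-25 to 2001-06-23), pushing the deadline to 2001-07-29.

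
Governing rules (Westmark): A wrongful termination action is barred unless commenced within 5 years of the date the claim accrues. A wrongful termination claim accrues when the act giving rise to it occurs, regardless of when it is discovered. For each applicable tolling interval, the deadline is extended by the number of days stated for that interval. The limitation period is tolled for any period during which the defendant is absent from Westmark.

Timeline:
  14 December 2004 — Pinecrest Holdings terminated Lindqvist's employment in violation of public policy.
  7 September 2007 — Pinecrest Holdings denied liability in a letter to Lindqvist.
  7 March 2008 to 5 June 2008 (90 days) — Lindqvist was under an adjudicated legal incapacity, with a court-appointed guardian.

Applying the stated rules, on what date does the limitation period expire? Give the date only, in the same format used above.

The limitation period began to run on 14 December 2004.
The untolled deadline — 5 years after 14 December 2004 — is 14 December 2009.
The plaintiff's legal incapacity from 7 March 2008 to 5 June 2008 does not toll the period, because no stated rule makes the plaintiff's incapacity a tolling event.
The other events in the timeline have no effect on the limitation period under the stated rules.

14 December 2009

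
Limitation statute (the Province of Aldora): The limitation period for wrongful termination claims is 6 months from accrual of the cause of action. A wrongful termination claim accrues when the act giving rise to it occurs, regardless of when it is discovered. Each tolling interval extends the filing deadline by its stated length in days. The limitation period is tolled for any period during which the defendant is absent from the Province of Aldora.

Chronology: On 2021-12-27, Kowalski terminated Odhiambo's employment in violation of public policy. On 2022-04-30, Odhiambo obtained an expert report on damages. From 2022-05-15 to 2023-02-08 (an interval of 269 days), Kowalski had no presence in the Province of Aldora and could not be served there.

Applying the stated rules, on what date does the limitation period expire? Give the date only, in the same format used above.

The cause of action accrued on 2021-12-27, the date of the act.
6 months from 2021-12-27 is 2022-06-27.
Because the defendant's absence from the jurisdiction ran from 2022-05-15 to 2023-02-08, the deadline is extended by 269 days to 2023-03-23.
None of the other events listed affects the running of the period under the stated rules.

2023-03-23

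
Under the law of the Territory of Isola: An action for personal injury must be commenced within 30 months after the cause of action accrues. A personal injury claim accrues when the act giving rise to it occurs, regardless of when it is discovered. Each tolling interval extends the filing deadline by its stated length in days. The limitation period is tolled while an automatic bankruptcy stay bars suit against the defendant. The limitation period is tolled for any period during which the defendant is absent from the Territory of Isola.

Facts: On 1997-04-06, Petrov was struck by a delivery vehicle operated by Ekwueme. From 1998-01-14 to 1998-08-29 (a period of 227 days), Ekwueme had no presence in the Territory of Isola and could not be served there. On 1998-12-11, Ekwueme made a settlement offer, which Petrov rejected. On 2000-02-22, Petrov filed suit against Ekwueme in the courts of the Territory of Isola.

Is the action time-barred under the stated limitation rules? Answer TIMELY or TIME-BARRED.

The cause of action accrued on 1997-04-06, the date of the act.
30 months from 1997-04-06 is 1999-10-06.
The period was tolled for 227 days by the defendant's absence from the jurisdiction (1998-01-14 to 1998-08-29), pushing the deadline to 2000-05-20.
Nothing else in the chronology tolls or restarts the period.
The 2000-02-22 filing precedes the 2000-05-20 deadline; the claim is timely.

TIMELY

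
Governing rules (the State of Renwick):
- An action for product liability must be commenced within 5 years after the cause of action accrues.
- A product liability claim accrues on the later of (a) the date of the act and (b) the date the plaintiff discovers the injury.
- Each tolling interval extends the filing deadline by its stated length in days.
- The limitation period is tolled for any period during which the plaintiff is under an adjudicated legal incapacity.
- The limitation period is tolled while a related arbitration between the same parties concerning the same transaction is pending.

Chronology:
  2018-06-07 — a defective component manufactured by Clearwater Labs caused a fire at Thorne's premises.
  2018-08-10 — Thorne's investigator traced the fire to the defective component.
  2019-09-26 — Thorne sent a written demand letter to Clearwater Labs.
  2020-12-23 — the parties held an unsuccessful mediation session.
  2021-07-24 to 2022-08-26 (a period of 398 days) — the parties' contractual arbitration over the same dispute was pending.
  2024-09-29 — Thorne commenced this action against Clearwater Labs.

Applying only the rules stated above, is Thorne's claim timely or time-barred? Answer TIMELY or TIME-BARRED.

The claim accrued on 2018-08-10 — the later of the 2018-06-07 act and the 2018-08-10 discovery.
5 years from 2018-08-10 is 2023-08-10.
Because the pending related arbitration ran from 2021-07-24 to 2022-08-26, the deadline is extended by 398 days to 2024-09-11.
The other events in the timeline have no effect on the limitation period under the stated rules.
The 2024-09-29 filing falls after the 2024-09-11 deadline; the claim is time-barred.

TIME-BARRED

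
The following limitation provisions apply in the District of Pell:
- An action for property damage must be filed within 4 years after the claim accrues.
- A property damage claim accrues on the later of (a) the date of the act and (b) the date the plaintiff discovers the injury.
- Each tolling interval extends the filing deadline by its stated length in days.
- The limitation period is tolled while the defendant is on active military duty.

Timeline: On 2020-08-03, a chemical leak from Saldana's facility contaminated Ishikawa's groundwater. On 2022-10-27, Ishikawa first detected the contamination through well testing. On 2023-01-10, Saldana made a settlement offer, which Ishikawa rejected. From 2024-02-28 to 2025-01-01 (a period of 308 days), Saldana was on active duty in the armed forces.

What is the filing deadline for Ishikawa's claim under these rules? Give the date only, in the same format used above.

2027-08-31

Because discovery on 2022-10-27 post-dates the 2020-08-03 act, accrual under the later-of rule falls on 2022-10-27.
Adding the 4 years base period to 2022-10-27 gives a deadline of 2026-10-27, before any tolling.
Because the defendant's active military service ran from 2024-02-28 to 2025-01-01, the deadline is extended by 308 days to 2027-08-31.
None of the other events listed affects the running of the period under the stated rules.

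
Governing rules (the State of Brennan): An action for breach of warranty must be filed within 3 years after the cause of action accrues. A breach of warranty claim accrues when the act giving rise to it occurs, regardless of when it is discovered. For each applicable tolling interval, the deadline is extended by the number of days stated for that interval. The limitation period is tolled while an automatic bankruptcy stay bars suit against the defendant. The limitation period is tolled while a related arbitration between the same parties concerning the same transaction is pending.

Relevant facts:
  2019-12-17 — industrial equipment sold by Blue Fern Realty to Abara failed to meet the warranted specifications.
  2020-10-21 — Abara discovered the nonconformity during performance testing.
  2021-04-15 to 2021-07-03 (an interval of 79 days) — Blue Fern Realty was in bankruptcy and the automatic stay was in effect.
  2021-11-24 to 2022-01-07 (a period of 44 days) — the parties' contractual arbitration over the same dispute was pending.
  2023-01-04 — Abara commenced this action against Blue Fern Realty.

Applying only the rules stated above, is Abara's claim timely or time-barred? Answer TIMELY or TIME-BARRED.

Accrual is governed by the date of the act, so the period began to run on 2019-12-17; the later discovery on 2020-10-21 is irrelevant under the stated rule.
Adding the 3 years base period to 2019-12-17 gives a deadline of 2022-12-17, before any tolling.
Because the automatic bankruptcy stay ran from 2021-04-15 to 2021-07-03, the deadline is extended by 79 days to 2023-03-06.
Because the pending related arbitration ran from 2021-11-24 to 2022-01-07, the deadline is extended by 44 days to 2023-04-19.
The 2023-01-04 filing precedes the 2023-04-19 deadline; the claim is timely.

TIMELY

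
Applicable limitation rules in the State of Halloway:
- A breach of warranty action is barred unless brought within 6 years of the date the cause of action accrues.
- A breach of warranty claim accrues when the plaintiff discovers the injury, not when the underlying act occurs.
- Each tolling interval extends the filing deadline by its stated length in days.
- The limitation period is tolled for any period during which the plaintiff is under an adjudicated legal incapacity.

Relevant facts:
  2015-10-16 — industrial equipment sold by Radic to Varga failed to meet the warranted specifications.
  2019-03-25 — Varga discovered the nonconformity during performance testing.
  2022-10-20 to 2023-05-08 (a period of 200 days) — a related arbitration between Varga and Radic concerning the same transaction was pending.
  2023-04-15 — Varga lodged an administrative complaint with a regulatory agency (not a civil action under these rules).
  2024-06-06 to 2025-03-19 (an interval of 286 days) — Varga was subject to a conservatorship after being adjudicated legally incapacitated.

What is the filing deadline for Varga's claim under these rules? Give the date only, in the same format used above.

Accrual is tied to discovery, so the period began on 2019-03-25 rather than on 2015-10-16 when the act occurred.
6 years from 2019-03-25 is 2025-03-25.
The plaintiff's legal incapacity from 2024-06-06 to 2025-03-19 tolled the period for 286 days, extending the deadline to 2026-01-05.
The pending related arbitration from 2022-10-20 to 2023-05-08 does not toll the period, because no stated rule makes a pending arbitration a tolling event.
Nothing else in the chronology tolls or restarts the period.

2026-01-05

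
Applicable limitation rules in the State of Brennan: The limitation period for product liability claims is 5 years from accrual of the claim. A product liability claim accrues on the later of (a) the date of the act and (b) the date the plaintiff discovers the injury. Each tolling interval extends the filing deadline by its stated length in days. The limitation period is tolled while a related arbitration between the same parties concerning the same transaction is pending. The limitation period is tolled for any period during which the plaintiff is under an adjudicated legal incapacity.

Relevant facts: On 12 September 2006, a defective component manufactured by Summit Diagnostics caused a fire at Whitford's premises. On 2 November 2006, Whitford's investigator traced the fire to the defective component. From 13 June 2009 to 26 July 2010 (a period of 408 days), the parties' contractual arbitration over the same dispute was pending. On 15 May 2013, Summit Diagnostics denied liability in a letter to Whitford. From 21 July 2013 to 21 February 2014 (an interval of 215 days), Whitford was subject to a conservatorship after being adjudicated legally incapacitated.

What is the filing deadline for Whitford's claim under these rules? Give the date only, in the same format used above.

Taking the later of the act (12 September 2006) and discovery (2 November 2006), the claim accrued on 2 November 2006.
5 years from 2 November 2006 is 2 November 2011.
The period was tolled for 408 days by the pending related arbitration (13 June 2009 to 26 July 2010), pushing the deadline to 14 December 2012.
The plaintiff's legal incapacity starting 21 July 2013 came too late — the period had run on 14 December 2012 — and so does not extend the deadline.
Nothing else in the chronology tolls or restarts the period.

14 December 2012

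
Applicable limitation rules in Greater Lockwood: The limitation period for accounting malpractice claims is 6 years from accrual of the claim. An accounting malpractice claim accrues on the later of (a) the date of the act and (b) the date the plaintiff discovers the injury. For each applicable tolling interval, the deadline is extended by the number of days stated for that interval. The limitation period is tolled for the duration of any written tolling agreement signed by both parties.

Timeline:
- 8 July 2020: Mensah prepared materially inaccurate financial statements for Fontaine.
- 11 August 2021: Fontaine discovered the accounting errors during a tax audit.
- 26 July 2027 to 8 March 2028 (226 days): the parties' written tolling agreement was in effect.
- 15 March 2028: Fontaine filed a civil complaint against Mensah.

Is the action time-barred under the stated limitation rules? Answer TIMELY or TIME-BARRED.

Because discovery on 11 August 2021 post-dates the 8 July 2020 act, accrual under the later-of rule falls on 11 August 2021.
Adding the 6 years base period to 11 August 2021 gives a deadline of 11 August 2027, before any tolling.
The period was tolled for 226 days by the written tolling agreement (26 July 2027 to 8 March 2028), pushing the deadline to 24 March 2028.
The 15 March 2028 filing precedes the 24 March 2028 deadline; the claim is timely.

TIMELY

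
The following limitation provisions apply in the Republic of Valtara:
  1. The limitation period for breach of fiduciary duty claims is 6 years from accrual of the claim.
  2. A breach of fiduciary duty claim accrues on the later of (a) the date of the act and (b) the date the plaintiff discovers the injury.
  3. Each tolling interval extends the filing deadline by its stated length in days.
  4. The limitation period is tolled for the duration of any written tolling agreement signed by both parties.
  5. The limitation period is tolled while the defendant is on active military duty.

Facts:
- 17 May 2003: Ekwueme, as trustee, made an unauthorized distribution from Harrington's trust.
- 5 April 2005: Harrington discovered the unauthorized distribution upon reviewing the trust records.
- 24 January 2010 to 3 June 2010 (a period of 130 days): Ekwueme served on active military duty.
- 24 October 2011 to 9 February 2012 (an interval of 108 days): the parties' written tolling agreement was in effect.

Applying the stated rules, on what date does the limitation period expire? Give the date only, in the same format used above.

Taking the later of the act (17 May 2003) and discovery (5 April 2005), the claim accrued on 5 April 2005.
6 years from 5 April 2005 is 5 April 2011.
The defendant's active military service from 24 January 2010 to 3 June 2010 tolled the period for 130 days, extending the deadline to 13 August 2011.
The written tolling agreement starting 24 October 2011 came too late — the period had run on 13 August 2011 — and so does not extend the deadline.

13 August 2011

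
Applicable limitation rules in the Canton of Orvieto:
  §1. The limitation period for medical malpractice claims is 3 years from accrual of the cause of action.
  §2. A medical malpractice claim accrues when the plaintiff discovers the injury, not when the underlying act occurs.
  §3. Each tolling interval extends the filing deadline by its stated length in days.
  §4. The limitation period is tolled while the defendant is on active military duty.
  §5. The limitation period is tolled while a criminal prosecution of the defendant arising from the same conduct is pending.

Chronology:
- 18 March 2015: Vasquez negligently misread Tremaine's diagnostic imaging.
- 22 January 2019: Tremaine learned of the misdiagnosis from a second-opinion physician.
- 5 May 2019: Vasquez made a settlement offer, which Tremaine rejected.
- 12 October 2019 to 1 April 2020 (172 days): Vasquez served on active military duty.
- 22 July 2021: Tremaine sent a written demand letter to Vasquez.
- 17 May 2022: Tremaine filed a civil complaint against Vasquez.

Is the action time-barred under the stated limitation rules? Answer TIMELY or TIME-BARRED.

Under the discovery rule, the claim accrued on 22 January 2019, when Tremaine discovered the injury — not on the 18 March 2015 date of the underlying act.
The untolled deadline — 3 years after 22 January 2019 — is 22 January 2022.
The period was tolled for 172 days by the defendant's active military service (12 October 2019 to 1 April 2020), pushing the deadline to 13 July 2022.
None of the other events listed affects the running of the period under the stated rules.
Tremaine filed on 17 May 2022, before the 13 July 2022 deadline, so the action is timely.

TIMELY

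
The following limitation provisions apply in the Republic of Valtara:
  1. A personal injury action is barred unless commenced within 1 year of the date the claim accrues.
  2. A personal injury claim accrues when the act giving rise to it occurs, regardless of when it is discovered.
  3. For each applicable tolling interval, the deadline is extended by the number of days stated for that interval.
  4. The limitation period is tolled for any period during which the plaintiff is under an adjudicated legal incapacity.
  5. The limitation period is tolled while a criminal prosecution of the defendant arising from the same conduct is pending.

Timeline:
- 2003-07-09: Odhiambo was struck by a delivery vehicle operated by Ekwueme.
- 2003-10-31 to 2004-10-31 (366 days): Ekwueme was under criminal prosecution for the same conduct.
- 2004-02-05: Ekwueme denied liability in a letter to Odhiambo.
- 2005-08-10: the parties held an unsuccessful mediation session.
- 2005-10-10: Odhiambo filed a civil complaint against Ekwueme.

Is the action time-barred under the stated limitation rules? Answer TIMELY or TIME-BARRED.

TIME-BARRED

The limitation period began to run on 2003-07-09.
The untolled deadline — 1 year after 2003-07-09 — is 2004-07-09.
The period was tolled for 366 days by the pending criminal prosecution (2003-10-31 to 2004-10-31), pushing the deadline to 2005-07-10.
The other events in the timeline have no effect on the limitation period under the stated rules.
Odhiambo filed on 2005-10-10, after the 2005-07-10 deadline, so the action is time-barred.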